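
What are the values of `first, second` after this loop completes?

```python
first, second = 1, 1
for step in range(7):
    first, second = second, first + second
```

Fibonacci: after 7 iterations
`first, second` takes the values: (1, 1) → (1, 2) → (2, 3) → (3, 5) → (5, 8) → (8, 13) → (13, 21) → (21, 34)

Answer: 21, 34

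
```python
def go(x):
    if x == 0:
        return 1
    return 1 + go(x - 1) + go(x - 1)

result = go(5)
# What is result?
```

go(x) = 1 + 2·go(x-1), go(0)=1. Closed form: (1+1)·2^5 - 1 = 63.

Answer: 63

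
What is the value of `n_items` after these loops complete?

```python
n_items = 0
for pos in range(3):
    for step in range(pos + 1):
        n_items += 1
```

Triangle: 1 + 2 + ... + 3
`n_items` takes the values: 0 → 1 → 2 → 3 → 4 → 5 → 6

Answer: 6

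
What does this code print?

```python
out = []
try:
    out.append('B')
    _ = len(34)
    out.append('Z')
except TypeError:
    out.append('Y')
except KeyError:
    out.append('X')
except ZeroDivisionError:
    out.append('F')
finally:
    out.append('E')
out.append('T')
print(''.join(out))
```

Execution trace: 'B' (try body) → 'Y' (except TypeError) → 'E' (finally) → 'T' (after the try/except). Output: BYET

Answer: BYET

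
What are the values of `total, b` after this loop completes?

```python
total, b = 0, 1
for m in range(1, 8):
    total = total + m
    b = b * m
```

Sum and factorial of 1 to 7
`total, b` takes the values: (0, 1) → (1, 1) → (3, 1) → (3, 2) → (6, 2) → (6, 6) → (10, 6) → (10, 24) → (15, 24) → (15, 120) → (21, 120) → (21, 720) → (28, 720) → (28, 5040)

Answer: 28, 5040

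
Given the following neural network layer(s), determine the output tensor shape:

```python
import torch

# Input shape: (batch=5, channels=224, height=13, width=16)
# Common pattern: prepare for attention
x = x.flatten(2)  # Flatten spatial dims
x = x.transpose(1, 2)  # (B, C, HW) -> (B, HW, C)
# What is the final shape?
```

Input: (5, 224, 13, 16) -> after flatten(2): (5, 224, 208) -> Output: (5, 208, 224)

Answer: (5, 208, 224)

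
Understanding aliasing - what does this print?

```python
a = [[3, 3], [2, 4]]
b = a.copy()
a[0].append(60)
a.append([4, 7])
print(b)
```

Key concept: shallow copy with nested lists.
Step by step:
`a = [[3, 3], [2, 4]]` → a = [[3, 3], [2, 4]]
`b = a.copy()` → b = [[3, 3], [2, 4]]
`a[0].append(60)` → a = [[3, 3, 60], [2, 4]]; b = [[3, 3, 60], [2, 4]]
`a.append([4, 7])` → a = [[3, 3, 60], [2, 4], [4, 7]]
`print(b)` → prints [[3, 3, 60], [2, 4]]

Answer: [[3, 3, 60], [2, 4]]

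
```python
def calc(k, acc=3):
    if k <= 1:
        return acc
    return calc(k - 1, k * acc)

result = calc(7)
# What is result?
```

Accumulator trace (n, acc): (7, 3) -> (6, 21) -> (5, 126) -> (4, 630) -> (3, 2520) -> (2, 7560) -> (1, 15120) -> return 15120

Answer: 15120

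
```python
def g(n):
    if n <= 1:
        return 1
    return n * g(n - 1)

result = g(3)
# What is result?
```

g(3) = 3 * 2 * 1 = 6

Answer: 6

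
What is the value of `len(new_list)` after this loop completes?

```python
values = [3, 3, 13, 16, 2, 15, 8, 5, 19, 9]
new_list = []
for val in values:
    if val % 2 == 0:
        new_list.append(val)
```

Count even numbers in [3, 3, 13, 16, 2, 15, 8, 5, 19, 9]
`new_list` takes the values: [] → [16] → [16, 2] → [16, 2, 8]
So `len(new_list)` = 3

Answer: 3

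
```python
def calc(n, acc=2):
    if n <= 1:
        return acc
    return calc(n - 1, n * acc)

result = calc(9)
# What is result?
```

Accumulator trace (n, acc): (9, 2) -> (8, 18) -> (7, 144) -> (6, 1008) -> (5, 6048) -> (4, 30240) -> (3, 120960) -> (2, 362880) -> (1, 725760) -> return 725760

Answer: 725760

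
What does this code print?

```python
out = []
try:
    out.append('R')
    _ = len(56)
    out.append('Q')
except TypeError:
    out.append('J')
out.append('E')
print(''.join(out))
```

Execution trace: 'R' (try body) → 'J' (except TypeError) → 'E' (after the try/except). Output: RJE

Answer: RJE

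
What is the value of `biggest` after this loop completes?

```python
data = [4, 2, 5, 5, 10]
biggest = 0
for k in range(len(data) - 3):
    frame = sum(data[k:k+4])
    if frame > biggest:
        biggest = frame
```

Max sum of 4-element window in [4, 2, 5, 5, 10]
`biggest` takes the values: 0 → 16 → 22

Answer: 22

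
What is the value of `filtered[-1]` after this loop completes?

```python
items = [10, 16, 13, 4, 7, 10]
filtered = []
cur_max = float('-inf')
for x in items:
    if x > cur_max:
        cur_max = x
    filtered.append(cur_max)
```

Running max ends at 16
`filtered` takes the values: [] → [10] → [10, 16] → [10, 16, 16] → [10, 16, 16, 16] → [10, 16, 16, 16, 16] → [10, 16, 16, 16, 16, 16]
So `filtered[-1]` = 16

Answer: 16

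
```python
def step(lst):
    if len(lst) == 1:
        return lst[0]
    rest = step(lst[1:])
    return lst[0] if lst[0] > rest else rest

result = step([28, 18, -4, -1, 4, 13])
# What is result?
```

Recursive max over [28, 18, -4, -1, 4, 13] = 28

Answer: 28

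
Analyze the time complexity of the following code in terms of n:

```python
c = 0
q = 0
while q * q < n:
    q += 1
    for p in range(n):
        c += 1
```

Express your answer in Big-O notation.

Each loop level contributes: √n × n. Multiplying the contributions gives O(n√n).

Answer: O(n√n)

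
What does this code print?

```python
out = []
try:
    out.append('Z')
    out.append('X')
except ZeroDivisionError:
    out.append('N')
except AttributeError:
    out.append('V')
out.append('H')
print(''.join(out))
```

Execution trace: 'Z' (try body) → 'X' (try body, no exception) → 'H' (after the try/except). Output: ZXH

Answer: ZXH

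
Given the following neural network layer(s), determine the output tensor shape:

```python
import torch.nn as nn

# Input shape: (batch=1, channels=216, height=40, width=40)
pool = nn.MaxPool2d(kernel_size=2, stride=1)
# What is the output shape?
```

Input: (1, 216, 40, 40) -> Output: (1, 216, 39, 39)

Answer: (1, 216, 39, 39)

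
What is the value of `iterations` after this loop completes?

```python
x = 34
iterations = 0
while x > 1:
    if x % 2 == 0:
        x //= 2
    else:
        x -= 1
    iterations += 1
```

Steps to reduce 34 to 1
`iterations` takes the values: 0 → 1 → 2 → 3 → 4 → 5 → 6

Answer: 6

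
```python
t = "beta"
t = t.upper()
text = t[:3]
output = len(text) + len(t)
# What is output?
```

Trace:
`t = "beta"` → t = 'beta'
`t = t.upper()` → t = 'BETA'
`text = t[:3]` → text = 'BET'
`output = len(text) + len(t)` → output = 7
So output = 7

Answer: 7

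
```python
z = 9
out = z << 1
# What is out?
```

Trace:
`z = 9` → z = 9
`out = z << 1` → out = 18
So out = 18

Answer: 18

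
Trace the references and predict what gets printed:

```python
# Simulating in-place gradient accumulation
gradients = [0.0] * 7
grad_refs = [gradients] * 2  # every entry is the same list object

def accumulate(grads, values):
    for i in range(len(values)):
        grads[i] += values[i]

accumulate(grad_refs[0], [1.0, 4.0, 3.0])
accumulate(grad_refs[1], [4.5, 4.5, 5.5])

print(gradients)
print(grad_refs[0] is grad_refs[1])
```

Key concept: gradient accumulation aliasing.
Step by step:
`gradients = [0.0] * 7` → gradients = [0.0, 0.0, 0.0, 0.0, 0.0, 0.0, 0.0]
`grad_refs = [gradients] * 2` → grad_refs = [[0.0, 0.0, 0.0, 0.0, 0.0, 0.0, 0.0], [0.0, 0.0, 0.0, 0.0, 0.0, 0.0, 0.0]]
`accumulate(grad_refs[0], [1.0, 4.0, 3.0])` → gradients = [1.0, 4.0, 3.0, 0.0, 0.0, 0.0, 0.0]; grad_refs = [[1.0, 4.0, 3.0, 0.0, 0.0, 0.0, 0.0], [1.0, 4.0, 3.0, 0.0, 0.0, 0.0, 0.0]]
`accumulate(grad_refs[1], [4.5, 4.5, 5.5])` → gradients = [5.5, 8.5, 8.5, 0.0, 0.0, 0.0, 0.0]; grad_refs = [[5.5, 8.5, 8.5, 0.0, 0.0, 0.0, 0.0], [5.5, 8.5, 8.5, 0.0, 0.0, 0.0, 0.0]]
`print(gradients)` → prints [5.5, 8.5, 8.5, 0.0, 0.0, 0.0, 0.0]
`print(grad_refs[0] is grad_refs[1])` → prints True

Answer:
[5.5, 8.5, 8.5, 0.0, 0.0, 0.0, 0.0]
True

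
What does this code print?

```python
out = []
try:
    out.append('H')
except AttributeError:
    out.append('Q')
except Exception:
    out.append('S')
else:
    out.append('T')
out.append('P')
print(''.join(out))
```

Execution trace: 'H' (try body, no exception) → 'T' (else) → 'P' (after the try/except). Output: HTP

Answer: HTP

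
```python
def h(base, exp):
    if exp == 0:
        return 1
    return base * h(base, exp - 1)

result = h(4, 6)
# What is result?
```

h(4, 6) = 4 * 4 * 4 * 4 * 4 * 4 = 4096

Answer: 4096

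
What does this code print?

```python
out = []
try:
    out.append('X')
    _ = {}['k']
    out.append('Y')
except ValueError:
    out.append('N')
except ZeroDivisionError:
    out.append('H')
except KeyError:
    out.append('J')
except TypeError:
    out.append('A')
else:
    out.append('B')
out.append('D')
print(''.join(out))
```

Execution trace: 'X' (try body) → 'J' (except KeyError) → 'D' (after the try/except). Output: XJD

Answer: XJD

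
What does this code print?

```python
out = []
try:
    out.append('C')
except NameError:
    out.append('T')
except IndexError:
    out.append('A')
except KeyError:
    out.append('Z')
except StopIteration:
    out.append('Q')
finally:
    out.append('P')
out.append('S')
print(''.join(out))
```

Execution trace: 'C' (try body, no exception) → 'P' (finally) → 'S' (after the try/except). Output: CPS

Answer: CPS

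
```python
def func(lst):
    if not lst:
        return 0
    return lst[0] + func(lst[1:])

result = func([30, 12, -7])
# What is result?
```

30 + 12 + (-7) + 0 = 35

Answer: 35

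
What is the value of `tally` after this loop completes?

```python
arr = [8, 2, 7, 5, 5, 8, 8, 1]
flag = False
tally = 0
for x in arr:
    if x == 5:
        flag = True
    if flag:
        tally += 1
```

Count elements after first 5 in [8, 2, 7, 5, 5, 8, 8, 1]
`tally` takes the values: 0 → 1 → 2 → 3 → 4 → 5

Answer: 5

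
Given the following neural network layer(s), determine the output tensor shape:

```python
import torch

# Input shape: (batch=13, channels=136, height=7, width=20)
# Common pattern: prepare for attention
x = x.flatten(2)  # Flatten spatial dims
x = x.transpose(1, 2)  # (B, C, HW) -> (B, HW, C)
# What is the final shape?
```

Input: (13, 136, 7, 20) -> after flatten(2): (13, 136, 140) -> Output: (13, 140, 136)

Answer: (13, 140, 136)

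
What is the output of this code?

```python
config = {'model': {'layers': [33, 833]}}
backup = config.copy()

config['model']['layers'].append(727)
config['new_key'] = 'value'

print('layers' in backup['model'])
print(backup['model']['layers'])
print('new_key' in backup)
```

Key concept: shallow copy gotcha with nested dict.
Step by step:
`config = {'model': {'layers': [33, 833]}}` → config = {'model': {'layers': [33, 833]}}
`backup = config.copy()` → backup = {'model': {'layers': [33, 833]}}
`config['model']['layers'].append(727)` → config = {'model': {'layers': [33, 833, 727]}}; backup = {'model': {'layers': [33, 833, 727]}}
`config['new_key'] = 'value'` → config = {'model': {'layers': [33, 833, 727]}, 'new_key': 'value'}
`print('layers' in backup['model'])` → prints True
`print(backup['model']['layers'])` → prints [33, 833, 727]
`print('new_key' in backup)` → prints False

Answer:
True
[33, 833, 727]
False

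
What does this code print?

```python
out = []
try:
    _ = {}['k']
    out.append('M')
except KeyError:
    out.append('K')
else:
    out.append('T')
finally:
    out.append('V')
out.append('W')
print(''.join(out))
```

Execution trace: 'K' (except KeyError) → 'V' (finally) → 'W' (after the try/except). Output: KVW

Answer: KVW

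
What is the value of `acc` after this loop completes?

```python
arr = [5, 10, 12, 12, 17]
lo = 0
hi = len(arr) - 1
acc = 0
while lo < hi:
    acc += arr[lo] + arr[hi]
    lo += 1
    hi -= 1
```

Sum of pairs from ends
`acc` takes the values: 0 → 22 → 44

Answer: 44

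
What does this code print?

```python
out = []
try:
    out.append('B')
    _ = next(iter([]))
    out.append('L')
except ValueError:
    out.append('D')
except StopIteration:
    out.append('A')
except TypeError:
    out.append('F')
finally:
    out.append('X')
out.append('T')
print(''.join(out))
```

Execution trace: 'B' (try body) → 'A' (except StopIteration) → 'X' (finally) → 'T' (after the try/except). Output: BAXT

Answer: BAXT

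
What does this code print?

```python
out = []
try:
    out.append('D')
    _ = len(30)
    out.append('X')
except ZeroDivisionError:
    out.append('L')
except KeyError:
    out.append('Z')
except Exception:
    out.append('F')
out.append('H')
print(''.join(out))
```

Execution trace: 'D' (try body) → 'F' (except Exception) → 'H' (after the try/except). Output: DFH

Answer: DFH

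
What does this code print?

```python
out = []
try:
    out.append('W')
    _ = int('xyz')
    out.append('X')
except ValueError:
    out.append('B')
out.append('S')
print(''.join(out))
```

Execution trace: 'W' (try body) → 'B' (except ValueError) → 'S' (after the try/except). Output: WBS

Answer: WBS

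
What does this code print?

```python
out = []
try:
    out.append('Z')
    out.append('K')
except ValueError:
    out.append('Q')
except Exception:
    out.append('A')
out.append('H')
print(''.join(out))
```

Execution trace: 'Z' (try body) → 'K' (try body, no exception) → 'H' (after the try/except). Output: ZKH

Answer: ZKH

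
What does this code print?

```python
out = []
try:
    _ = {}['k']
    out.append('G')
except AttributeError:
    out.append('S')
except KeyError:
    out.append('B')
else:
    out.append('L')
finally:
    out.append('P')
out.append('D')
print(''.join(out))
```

Execution trace: 'B' (except KeyError) → 'P' (finally) → 'D' (after the try/except). Output: BPD

Answer: BPD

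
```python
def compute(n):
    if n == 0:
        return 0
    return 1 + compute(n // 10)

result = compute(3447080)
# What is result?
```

Count of digits of 3447080: 7

Answer: 7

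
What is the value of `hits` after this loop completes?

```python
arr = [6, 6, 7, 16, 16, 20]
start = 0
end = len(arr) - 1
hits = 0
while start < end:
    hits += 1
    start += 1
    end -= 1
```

Iterations until pointers meet (list length 6)
`hits` takes the values: 0 → 1 → 2 → 3

Answer: 3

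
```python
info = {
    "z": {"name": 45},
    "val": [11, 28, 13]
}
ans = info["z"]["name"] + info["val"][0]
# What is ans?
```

Trace:
`info = { ...` → info = {'z': {'name': 45}, 'val': [11, 28, 13]}
`ans = info["z"]["name"] + info["val"][0]` → ans = 56
So ans = 56

Answer: 56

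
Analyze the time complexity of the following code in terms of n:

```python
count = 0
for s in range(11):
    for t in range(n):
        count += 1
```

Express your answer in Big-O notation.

Each loop level contributes: 1 × n. Multiplying the contributions gives O(n).

Answer: O(n)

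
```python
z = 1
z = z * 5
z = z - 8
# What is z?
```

Trace:
`z = 1` → z = 1
`z = z * 5` → z = 5
`z = z - 8` → z = -3
So z = -3

Answer: -3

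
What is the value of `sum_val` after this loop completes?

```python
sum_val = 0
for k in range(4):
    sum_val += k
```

Sum of 0 to 3 = 6
`sum_val` takes the values: 0 → 1 → 3 → 6

Answer: 6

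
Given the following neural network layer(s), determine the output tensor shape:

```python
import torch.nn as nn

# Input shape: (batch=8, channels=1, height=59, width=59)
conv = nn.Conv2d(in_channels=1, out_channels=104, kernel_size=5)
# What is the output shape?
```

Input: (8, 1, 59, 59) -> Output: (8, 104, 55, 55)

Answer: (8, 104, 55, 55)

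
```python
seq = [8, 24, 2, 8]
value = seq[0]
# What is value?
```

Trace:
`seq = [8, 24, 2, 8]` → seq = [8, 24, 2, 8]
`value = seq[0]` → value = 8
So value = 8

Answer: 8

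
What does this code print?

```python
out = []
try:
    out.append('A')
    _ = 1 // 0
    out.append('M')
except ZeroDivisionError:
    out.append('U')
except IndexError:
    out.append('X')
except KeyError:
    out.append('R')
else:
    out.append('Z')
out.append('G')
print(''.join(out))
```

Execution trace: 'A' (try body) → 'U' (except ZeroDivisionError) → 'G' (after the try/except). Output: AUG

Answer: AUG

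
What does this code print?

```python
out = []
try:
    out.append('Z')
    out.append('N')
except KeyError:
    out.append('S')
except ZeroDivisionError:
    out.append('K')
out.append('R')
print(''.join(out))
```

Execution trace: 'Z' (try body) → 'N' (try body, no exception) → 'R' (after the try/except). Output: ZNR

Answer: ZNR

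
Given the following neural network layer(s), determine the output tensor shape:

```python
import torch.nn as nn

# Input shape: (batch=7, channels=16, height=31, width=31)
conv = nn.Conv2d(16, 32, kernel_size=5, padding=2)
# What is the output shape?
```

Input: (7, 16, 31, 31) -> Output: (7, 32, 31, 31)

Answer: (7, 32, 31, 31)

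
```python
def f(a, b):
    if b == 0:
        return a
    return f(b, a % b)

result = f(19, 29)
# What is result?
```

f(19, 29) -> f(29, 19) -> f(19, 10) -> f(10, 9) -> f(9, 1) -> f(1, 0) -> 1

Answer: 1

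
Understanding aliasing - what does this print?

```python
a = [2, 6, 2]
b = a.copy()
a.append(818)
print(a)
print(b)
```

Key concept: list.copy() creates independent copy.
Step by step:
`a = [2, 6, 2]` → a = [2, 6, 2]
`b = a.copy()` → b = [2, 6, 2]
`a.append(818)` → a = [2, 6, 2, 818]
`print(a)` → prints [2, 6, 2, 818]
`print(b)` → prints [2, 6, 2]

Answer:
[2, 6, 2, 818]
[2, 6, 2]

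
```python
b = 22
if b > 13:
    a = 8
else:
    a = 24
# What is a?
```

Trace:
`b = 22` → b = 22
`if b > 13: ...` → b > 13 is True → a = 8
So a = 8

Answer: 8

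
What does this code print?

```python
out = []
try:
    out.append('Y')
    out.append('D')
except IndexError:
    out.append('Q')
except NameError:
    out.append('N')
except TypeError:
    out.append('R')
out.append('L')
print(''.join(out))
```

Execution trace: 'Y' (try body) → 'D' (try body, no exception) → 'L' (after the try/except). Output: YDL

Answer: YDL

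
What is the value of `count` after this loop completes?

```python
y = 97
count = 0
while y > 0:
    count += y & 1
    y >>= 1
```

Count set bits in 97 (binary: 0b1100001)
`count` takes the values: 0 → 1 → 2 → 3

Answer: 3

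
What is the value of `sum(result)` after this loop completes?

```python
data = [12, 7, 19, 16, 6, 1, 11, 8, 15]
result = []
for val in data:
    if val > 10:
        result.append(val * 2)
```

Sum of doubled values > 10
`result` takes the values: [] → [24] → [24, 38] → [24, 38, 32] → [24, 38, 32, 22] → [24, 38, 32, 22, 30]
So `sum(result)` = 146

Answer: 146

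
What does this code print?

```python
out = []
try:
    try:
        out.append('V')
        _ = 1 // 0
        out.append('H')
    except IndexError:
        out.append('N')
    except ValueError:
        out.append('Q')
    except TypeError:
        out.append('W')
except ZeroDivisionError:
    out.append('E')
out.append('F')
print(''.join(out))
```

Execution trace: 'V' (try body) → 'E' (outer except ZeroDivisionError) → 'F' (after the try/except). Output: VEF

Answer: VEF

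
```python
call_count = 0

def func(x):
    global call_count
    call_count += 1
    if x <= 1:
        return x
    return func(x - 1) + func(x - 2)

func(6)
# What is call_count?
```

Calls(x) = 1 + Calls(x-1) + Calls(x-2); Calls(0)=Calls(1)=1. For x=6 this gives 25.

Answer: 25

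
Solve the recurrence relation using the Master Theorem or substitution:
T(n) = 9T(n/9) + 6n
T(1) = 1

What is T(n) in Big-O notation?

By Master Theorem: a=9, b=9, f(n)=6n. Since log_9(9) = 1 and f(n) = Θ(n^1), Case 2 applies. T(n) = O(n log n).

Answer: O(n log n)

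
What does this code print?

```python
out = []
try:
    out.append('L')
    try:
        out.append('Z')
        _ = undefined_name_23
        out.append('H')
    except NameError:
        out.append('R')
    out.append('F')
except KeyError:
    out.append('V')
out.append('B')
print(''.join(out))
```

Execution trace: 'L' (try body) → 'Z' (inner try body) → 'R' (inner except NameError) → 'F' (try body, no exception) → 'B' (after the try/except). Output: LZRFB

Answer: LZRFB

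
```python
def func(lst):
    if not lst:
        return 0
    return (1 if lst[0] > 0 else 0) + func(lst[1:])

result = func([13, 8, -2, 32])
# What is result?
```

Count of positive elements in [13, 8, -2, 32] = 3

Answer: 3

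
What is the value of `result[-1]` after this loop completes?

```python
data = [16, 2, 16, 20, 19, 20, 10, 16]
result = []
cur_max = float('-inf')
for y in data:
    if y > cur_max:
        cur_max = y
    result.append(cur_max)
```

Running max ends at 20
`result` takes the values: [] → [16] → [16, 16] → [16, 16, 16] → [16, 16, 16, 20] → [16, 16, 16, 20, 20] → [16, 16, 16, 20, 20, 20] → [16, 16, 16, 20, 20, 20, 20] → [16, 16, 16, 20, 20, 20, 20, 20]
So `result[-1]` = 20

Answer: 20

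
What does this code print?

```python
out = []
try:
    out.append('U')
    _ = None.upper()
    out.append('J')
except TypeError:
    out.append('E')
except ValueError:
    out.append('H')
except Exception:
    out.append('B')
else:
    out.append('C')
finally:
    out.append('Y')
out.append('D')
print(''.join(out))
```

Execution trace: 'U' (try body) → 'B' (except Exception) → 'Y' (finally) → 'D' (after the try/except). Output: UBYD

Answer: UBYD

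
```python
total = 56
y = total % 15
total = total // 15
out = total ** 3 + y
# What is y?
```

Trace:
`total = 56` → total = 56
`y = total % 15` → y = 11
`total = total // 15` → total = 3
`out = total ** 3 + y` → out = 38
So y = 11

Answer: 11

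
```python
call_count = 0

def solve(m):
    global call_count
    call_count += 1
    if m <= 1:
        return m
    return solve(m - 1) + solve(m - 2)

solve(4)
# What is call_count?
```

Calls(m) = 1 + Calls(m-1) + Calls(m-2); Calls(0)=Calls(1)=1. For m=4 this gives 9.

Answer: 9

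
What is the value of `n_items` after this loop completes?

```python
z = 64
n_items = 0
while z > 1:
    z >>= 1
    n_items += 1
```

Count right shifts until 1
`n_items` takes the values: 0 → 1 → 2 → 3 → 4 → 5 → 6

Answer: 6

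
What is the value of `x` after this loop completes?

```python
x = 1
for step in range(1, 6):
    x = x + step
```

Start at 1, add 1 through 5
`x` takes the values: 1 → 2 → 4 → 7 → 11 → 16

Answer: 16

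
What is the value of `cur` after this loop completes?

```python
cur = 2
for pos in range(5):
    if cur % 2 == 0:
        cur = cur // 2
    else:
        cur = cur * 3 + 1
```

Collatz-style transformation from 2
`cur` takes the values: 2 → 1 → 4 → 2 → 1 → 4

Answer: 4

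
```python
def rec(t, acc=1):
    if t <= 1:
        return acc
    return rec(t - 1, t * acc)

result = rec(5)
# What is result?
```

Accumulator trace (n, acc): (5, 1) -> (4, 5) -> (3, 20) -> (2, 60) -> (1, 120) -> return 120

Answer: 120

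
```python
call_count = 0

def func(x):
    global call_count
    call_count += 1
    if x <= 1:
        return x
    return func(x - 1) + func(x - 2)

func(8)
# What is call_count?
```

Calls(x) = 1 + Calls(x-1) + Calls(x-2); Calls(0)=Calls(1)=1. For x=8 this gives 67.

Answer: 67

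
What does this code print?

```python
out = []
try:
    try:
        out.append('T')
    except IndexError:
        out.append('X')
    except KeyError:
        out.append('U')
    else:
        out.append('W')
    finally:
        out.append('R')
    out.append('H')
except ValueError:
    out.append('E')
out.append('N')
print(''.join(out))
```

Execution trace: 'T' (inner try body, no exception) → 'W' (inner else) → 'R' (inner finally) → 'H' (try body, no exception) → 'N' (after the try/except). Output: TWRHN

Answer: TWRHN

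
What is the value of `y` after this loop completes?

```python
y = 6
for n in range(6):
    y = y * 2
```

Multiply by 2, 6 times: 6 * 2^6 = 384
`y` takes the values: 6 → 12 → 24 → 48 → 96 → 192 → 384

Answer: 384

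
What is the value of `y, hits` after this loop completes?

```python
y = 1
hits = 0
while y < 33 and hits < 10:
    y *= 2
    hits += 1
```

Double until >= 33 or 10 iterations
`y, hits` takes the values: (1, 0) → (2, 0) → (2, 1) → (4, 1) → (4, 2) → (8, 2) → (8, 3) → (16, 3) → (16, 4) → (32, 4) → (32, 5) → (64, 5) → (64, 6)

Answer: 64, 6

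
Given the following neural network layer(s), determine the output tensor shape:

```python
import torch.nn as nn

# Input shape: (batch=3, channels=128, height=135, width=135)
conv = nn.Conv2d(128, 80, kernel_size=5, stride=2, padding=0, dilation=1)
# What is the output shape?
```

Input: (3, 128, 135, 135) -> Output: (3, 80, 66, 66)

Answer: (3, 80, 66, 66)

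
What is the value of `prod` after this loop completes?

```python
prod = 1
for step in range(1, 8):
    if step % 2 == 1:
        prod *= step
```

Product of odd numbers 1 to 7
`prod` takes the values: 1 → 3 → 15 → 105

Answer: 105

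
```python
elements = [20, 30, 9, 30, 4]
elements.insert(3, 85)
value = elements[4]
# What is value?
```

Trace:
`elements = [20, 30, 9, 30, 4]` → elements = [20, 30, 9, 30, 4]
`elements.insert(3, 85)` → elements = [20, 30, 9, 85, 30, 4]
`value = elements[4]` → value = 30
So value = 30

Answer: 30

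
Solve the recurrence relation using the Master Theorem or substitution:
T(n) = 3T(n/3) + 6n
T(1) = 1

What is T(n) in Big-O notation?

By Master Theorem: a=3, b=3, f(n)=6n. Since log_3(3) = 1 and f(n) = Θ(n^1), Case 2 applies. T(n) = O(n log n).

Answer: O(n log n)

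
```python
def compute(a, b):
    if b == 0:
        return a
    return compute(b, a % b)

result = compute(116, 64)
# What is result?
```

compute(116, 64) -> compute(64, 52) -> compute(52, 12) -> compute(12, 4) -> compute(4, 0) -> 4

Answer: 4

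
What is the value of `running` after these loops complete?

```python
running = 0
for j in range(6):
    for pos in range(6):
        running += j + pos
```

Sum of all j+pos for j,pos in 6x6
`running` takes the values: 0 → 1 → 3 → 6 → 10 → 15 → 16 → 18 → 21 → 25 → 30 → 36 → 38 → 41 → 45 → 50 → 56 → 63 → 66 → 70 → 75 → 81 → 88 → 96 → 100 → 105 → 111 → 118 → 126 → 135 → 140 → 146 → 153 → 161 → 170 → 180

Answer: 180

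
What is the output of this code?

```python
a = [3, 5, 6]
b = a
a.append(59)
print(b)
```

Key concept: basic list aliasing.
Step by step:
`a = [3, 5, 6]` → a = [3, 5, 6]
`b = a` → b = [3, 5, 6] (same object as a)
`a.append(59)` → a = [3, 5, 6, 59] (same object as b); b = [3, 5, 6, 59] (same object as a)
`print(b)` → prints [3, 5, 6, 59]

Answer: [3, 5, 6, 59]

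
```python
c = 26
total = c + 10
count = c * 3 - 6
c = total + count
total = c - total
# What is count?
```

Trace:
`c = 26` → c = 26
`total = c + 10` → total = 36
`count = c * 3 - 6` → count = 72
`c = total + count` → c = 108
`total = c - total` → total = 72
So count = 72

Answer: 72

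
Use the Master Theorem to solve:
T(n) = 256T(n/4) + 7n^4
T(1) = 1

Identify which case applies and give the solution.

a=256, b=4, f(n)=7n^4. log_4(256) = 4. Since c=4 = 4, Case 2 applies: T(n) = Θ(n^log_b(a) · log n) = O(n^4 log n).

Answer: O(n^4 log n) - Case 2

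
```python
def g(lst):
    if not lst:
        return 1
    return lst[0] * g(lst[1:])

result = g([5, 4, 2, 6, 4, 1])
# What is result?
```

Product over [5, 4, 2, 6, 4, 1] = 5 * 4 * 2 * 6 * 4 * 1 = 960

Answer: 960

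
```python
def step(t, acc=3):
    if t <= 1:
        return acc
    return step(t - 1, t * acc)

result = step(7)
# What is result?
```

Accumulator trace (n, acc): (7, 3) -> (6, 21) -> (5, 126) -> (4, 630) -> (3, 2520) -> (2, 7560) -> (1, 15120) -> return 15120

Answer: 15120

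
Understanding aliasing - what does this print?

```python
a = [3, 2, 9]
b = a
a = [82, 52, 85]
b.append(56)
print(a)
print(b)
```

Key concept: rebinding vs mutation: a is rebound to a new list, b still points at the original.
Step by step:
`a = [3, 2, 9]` → a = [3, 2, 9]
`b = a` → b = [3, 2, 9] (same object as a)
`a = [82, 52, 85]` → a = [82, 52, 85]
`b.append(56)` → b = [3, 2, 9, 56]
`print(a)` → prints [82, 52, 85]
`print(b)` → prints [3, 2, 9, 56]

Answer:
[82, 52, 85]
[3, 2, 9, 56]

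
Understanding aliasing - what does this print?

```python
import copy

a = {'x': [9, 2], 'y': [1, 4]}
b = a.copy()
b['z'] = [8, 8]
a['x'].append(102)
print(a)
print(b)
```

Key concept: shallow copy of dict with mutable values.
Step by step:
`a = {'x': [9, 2], 'y': [1, 4]}` → a = {'x': [9, 2], 'y': [1, 4]}
`b = a.copy()` → b = {'x': [9, 2], 'y': [1, 4]}
`b['z'] = [8, 8]` → b = {'x': [9, 2], 'y': [1, 4], 'z': [8, 8]}
`a['x'].append(102)` → a = {'x': [9, 2, 102], 'y': [1, 4]}; b = {'x': [9, 2, 102], 'y': [1, 4], 'z': [8, 8]}
`print(a)` → prints {'x': [9, 2, 102], 'y': [1, 4]}
`print(b)` → prints {'x': [9, 2, 102], 'y': [1, 4], 'z': [8, 8]}

Answer:
{'x': [9, 2, 102], 'y': [1, 4]}
{'x': [9, 2, 102], 'y': [1, 4], 'z': [8, 8]}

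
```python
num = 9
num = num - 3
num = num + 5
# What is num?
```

Trace:
`num = 9` → num = 9
`num = num - 3` → num = 6
`num = num + 5` → num = 11
So num = 11

Answer: 11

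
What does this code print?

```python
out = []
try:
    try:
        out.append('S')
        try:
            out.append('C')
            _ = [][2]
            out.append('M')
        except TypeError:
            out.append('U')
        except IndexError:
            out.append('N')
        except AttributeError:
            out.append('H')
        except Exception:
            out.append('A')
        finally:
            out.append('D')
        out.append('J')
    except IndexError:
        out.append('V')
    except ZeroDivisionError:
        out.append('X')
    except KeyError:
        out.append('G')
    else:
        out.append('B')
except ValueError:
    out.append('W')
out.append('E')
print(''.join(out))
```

Execution trace: 'S' (try body) → 'C' (inner try body) → 'N' (inner except IndexError) → 'D' (inner finally) → 'J' (try body, no exception) → 'B' (else) → 'E' (after the try/except). Output: SCNDJBE

Answer: SCNDJBE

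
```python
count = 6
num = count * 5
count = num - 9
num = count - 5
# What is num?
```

Trace:
`count = 6` → count = 6
`num = count * 5` → num = 30
`count = num - 9` → count = 21
`num = count - 5` → num = 16
So num = 16

Answer: 16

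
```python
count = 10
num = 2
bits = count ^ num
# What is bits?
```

Trace:
`count = 10` → count = 10
`num = 2` → num = 2
`bits = count ^ num` → bits = 8
So bits = 8

Answer: 8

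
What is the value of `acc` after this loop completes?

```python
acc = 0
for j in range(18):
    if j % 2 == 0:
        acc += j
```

Sum of even numbers 0 to 17
`acc` takes the values: 0 → 2 → 6 → 12 → 20 → 30 → 42 → 56 → 72

Answer: 72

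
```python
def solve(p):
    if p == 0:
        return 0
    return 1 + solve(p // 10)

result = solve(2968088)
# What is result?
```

Count of digits of 2968088: 7

Answer: 7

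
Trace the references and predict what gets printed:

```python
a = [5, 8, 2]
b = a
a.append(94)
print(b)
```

Key concept: basic list aliasing.
Step by step:
`a = [5, 8, 2]` → a = [5, 8, 2]
`b = a` → b = [5, 8, 2] (same object as a)
`a.append(94)` → a = [5, 8, 2, 94] (same object as b); b = [5, 8, 2, 94] (same object as a)
`print(b)` → prints [5, 8, 2, 94]

Answer: [5, 8, 2, 94]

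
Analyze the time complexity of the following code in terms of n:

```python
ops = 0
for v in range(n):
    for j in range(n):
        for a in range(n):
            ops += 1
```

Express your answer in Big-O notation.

Each loop level contributes: n × n × n. Multiplying the contributions gives O(n^3).

Answer: O(n^3)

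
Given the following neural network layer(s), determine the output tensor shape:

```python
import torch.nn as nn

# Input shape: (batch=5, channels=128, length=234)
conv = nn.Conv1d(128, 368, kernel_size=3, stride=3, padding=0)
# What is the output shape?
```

Input: (5, 128, 234) -> Output: (5, 368, 78)

Answer: (5, 368, 78)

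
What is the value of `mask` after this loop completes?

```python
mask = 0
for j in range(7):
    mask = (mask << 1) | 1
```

Build 7 consecutive 1-bits: 0b1111111
`mask` takes the values: 0 → 1 → 3 → 7 → 15 → 31 → 63 → 127

Answer: 127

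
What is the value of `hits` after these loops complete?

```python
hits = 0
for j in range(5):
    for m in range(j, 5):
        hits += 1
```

Upper triangle: 5 + 4 + ... + 1
`hits` takes the values: 0 → 1 → 2 → 3 → 4 → 5 → 6 → 7 → 8 → 9 → 10 → 11 → 12 → 13 → 14 → 15

Answer: 15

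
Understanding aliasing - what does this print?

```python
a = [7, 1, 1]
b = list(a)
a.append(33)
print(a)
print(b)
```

Key concept: list() constructor creates copy.
Step by step:
`a = [7, 1, 1]` → a = [7, 1, 1]
`b = list(a)` → b = [7, 1, 1]
`a.append(33)` → a = [7, 1, 1, 33]
`print(a)` → prints [7, 1, 1, 33]
`print(b)` → prints [7, 1, 1]

Answer:
[7, 1, 1, 33]
[7, 1, 1]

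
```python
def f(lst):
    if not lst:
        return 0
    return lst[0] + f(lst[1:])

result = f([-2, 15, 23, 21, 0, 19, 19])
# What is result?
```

(-2) + 15 + 23 + 21 + 0 + 19 + 19 + 0 = 95

Answer: 95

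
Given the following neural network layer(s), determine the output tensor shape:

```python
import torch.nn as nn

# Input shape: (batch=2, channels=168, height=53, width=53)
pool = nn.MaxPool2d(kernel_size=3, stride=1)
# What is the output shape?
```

Input: (2, 168, 53, 53) -> Output: (2, 168, 51, 51)

Answer: (2, 168, 51, 51)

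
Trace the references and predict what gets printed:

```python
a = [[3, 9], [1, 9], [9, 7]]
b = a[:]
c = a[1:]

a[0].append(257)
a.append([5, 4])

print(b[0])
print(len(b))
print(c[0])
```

Key concept: slice with nested mutation.
Step by step:
`a = [[3, 9], [1, 9], [9, 7]]` → a = [[3, 9], [1, 9], [9, 7]]
`b = a[:]` → b = [[3, 9], [1, 9], [9, 7]]
`c = a[1:]` → c = [[1, 9], [9, 7]]
`a[0].append(257)` → a = [[3, 9, 257], [1, 9], [9, 7]]; b = [[3, 9, 257], [1, 9], [9, 7]]
`a.append([5, 4])` → a = [[3, 9, 257], [1, 9], [9, 7], [5, 4]]
`print(b[0])` → prints [3, 9, 257]
`print(len(b))` → prints 3
`print(c[0])` → prints [1, 9]

Answer:
[3, 9, 257]
3
[1, 9]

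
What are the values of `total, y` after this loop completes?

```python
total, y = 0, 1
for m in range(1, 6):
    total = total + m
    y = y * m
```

Sum and factorial of 1 to 5
`total, y` takes the values: (0, 1) → (1, 1) → (3, 1) → (3, 2) → (6, 2) → (6, 6) → (10, 6) → (10, 24) → (15, 24) → (15, 120)

Answer: 15, 120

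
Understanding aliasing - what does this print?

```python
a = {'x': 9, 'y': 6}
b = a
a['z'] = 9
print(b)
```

Key concept: dict aliasing.
Step by step:
`a = {'x': 9, 'y': 6}` → a = {'x': 9, 'y': 6}
`b = a` → b = {'x': 9, 'y': 6} (same object as a)
`a['z'] = 9` → a = {'x': 9, 'y': 6, 'z': 9} (same object as b); b = {'x': 9, 'y': 6, 'z': 9} (same object as a)
`print(b)` → prints {'x': 9, 'y': 6, 'z': 9}

Answer: {'x': 9, 'y': 6, 'z': 9}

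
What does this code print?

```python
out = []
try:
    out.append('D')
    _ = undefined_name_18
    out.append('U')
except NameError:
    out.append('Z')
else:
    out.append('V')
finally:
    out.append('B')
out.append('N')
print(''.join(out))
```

Execution trace: 'D' (try body) → 'Z' (except NameError) → 'B' (finally) → 'N' (after the try/except). Output: DZBN

Answer: DZBN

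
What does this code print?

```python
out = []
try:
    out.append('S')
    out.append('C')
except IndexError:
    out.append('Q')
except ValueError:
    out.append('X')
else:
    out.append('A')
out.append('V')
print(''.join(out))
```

Execution trace: 'S' (try body) → 'C' (try body, no exception) → 'A' (else) → 'V' (after the try/except). Output: SCAV

Answer: SCAV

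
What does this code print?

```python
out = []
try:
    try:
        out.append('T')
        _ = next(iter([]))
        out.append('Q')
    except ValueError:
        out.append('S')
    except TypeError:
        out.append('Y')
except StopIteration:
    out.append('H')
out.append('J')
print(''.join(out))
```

Execution trace: 'T' (try body) → 'H' (outer except StopIteration) → 'J' (after the try/except). Output: THJ

Answer: THJ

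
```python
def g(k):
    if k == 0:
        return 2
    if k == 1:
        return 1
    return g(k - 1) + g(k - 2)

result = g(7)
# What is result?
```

Build up from base cases: g(0)=2, g(1)=1, g(2)=3, g(3)=4, g(4)=7, g(5)=11, g(6)=18, ..., g(7)=29

Answer: 29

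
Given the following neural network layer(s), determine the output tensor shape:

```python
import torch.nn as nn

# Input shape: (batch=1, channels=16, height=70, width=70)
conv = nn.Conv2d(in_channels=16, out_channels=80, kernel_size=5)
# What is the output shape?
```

Input: (1, 16, 70, 70) -> Output: (1, 80, 66, 66)

Answer: (1, 80, 66, 66)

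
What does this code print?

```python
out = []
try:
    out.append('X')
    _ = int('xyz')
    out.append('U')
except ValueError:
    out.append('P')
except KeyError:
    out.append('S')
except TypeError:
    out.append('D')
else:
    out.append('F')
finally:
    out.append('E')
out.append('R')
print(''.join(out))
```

Execution trace: 'X' (try body) → 'P' (except ValueError) → 'E' (finally) → 'R' (after the try/except). Output: XPER

Answer: XPER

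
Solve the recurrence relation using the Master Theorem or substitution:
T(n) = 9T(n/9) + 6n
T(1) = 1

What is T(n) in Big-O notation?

By Master Theorem: a=9, b=9, f(n)=6n. Since log_9(9) = 1 and f(n) = Θ(n^1), Case 2 applies. T(n) = O(n log n).

Answer: O(n log n)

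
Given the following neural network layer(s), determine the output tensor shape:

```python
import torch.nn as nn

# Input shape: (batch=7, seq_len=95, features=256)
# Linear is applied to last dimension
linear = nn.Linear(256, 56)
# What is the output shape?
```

Input: (7, 95, 256) -> Output: (7, 95, 56)

Answer: (7, 95, 56)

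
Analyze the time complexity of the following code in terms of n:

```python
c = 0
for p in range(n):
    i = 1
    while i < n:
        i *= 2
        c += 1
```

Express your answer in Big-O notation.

Each loop level contributes: n × log n. Multiplying the contributions gives O(n log n).

Answer: O(n log n)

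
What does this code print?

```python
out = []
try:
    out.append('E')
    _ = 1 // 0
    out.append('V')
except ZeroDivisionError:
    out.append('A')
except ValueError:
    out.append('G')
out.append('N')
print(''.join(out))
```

Execution trace: 'E' (try body) → 'A' (except ZeroDivisionError) → 'N' (after the try/except). Output: EAN

Answer: EAN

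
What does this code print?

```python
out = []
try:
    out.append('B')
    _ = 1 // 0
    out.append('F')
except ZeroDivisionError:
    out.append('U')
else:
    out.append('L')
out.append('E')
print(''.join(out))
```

Execution trace: 'B' (try body) → 'U' (except ZeroDivisionError) → 'E' (after the try/except). Output: BUE

Answer: BUE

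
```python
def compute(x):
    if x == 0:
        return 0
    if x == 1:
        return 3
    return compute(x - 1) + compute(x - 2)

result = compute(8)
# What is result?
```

Build up from base cases: compute(0)=0, compute(1)=3, compute(2)=3, compute(3)=6, compute(4)=9, compute(5)=15, compute(6)=24, ..., compute(8)=63

Answer: 63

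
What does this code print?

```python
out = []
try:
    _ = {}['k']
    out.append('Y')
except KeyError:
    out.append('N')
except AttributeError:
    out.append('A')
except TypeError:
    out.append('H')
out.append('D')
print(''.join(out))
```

Execution trace: 'N' (except KeyError) → 'D' (after the try/except). Output: ND

Answer: ND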